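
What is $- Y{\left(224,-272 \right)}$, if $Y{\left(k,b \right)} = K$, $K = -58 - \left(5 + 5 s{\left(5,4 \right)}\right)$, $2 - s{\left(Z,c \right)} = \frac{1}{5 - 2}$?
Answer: $\frac{214}{3} \approx 71.333$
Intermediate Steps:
$s{\left(Z,c \right)} = \frac{5}{3}$ ($s{\left(Z,c \right)} = 2 - \frac{1}{5 - 2} = 2 - \frac{1}{3} = \frac{5}{3}$)
$K = - \frac{214}{3}$ ($K = -58 - \left(5 + 5 \cdot \frac{5}{3}\right) = -58 - \left(5 + \frac{25}{3}\right) = -58 - \frac{40}{3} = - \frac{214}{3} \approx -71.333$)
$Y{\left(k,b \right)} = - \frac{214}{3}$
$- Y{\left(224,-272 \right)} = \left(-1\right) \left(- \frac{214}{3}\right) = \frac{214}{3}$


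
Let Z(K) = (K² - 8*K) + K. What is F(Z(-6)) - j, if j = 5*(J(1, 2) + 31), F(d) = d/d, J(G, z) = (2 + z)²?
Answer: -234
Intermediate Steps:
Z(K) = K² - 7*K
F(d) = 1
j = 235 (j = 5*((2 + 2)² + 31) = 5*(4² + 31) = 5*(16 + 31) = 5*47 = 235)
F(Z(-6)) - j = 1 - 1*235 = 1 - 235 = -234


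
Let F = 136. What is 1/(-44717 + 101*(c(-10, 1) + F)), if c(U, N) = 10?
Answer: -1/29971 ≈ -3.3366e-5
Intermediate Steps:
1/(-44717 + 101*(c(-10, 1) + F)) = 1/(-44717 + 101*(10 + 136)) = 1/(-44717 + 101*146) = 1/(-44717 + 14746) = 1/(-29971) = -1/29971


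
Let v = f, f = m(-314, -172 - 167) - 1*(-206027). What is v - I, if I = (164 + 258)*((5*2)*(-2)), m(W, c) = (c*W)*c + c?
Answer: -35871066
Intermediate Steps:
m(W, c) = c + W*c² (m(W, c) = (W*c)*c + c = W*c² + c = c + W*c²)
f = -35879506 (f = (-172 - 167)*(1 - 314*(-172 - 167)) - 1*(-206027) = -339*(1 - 314*(-339)) + 206027 = -339*(1 + 106446) + 206027 = -339*106447 + 206027 = -36085533 + 206027 = -35879506)
v = -35879506
I = -8440 (I = 422*(10*(-2)) = 422*(-20) = -8440)
v - I = -35879506 - 1*(-8440) = -35879506 + 8440 = -35871066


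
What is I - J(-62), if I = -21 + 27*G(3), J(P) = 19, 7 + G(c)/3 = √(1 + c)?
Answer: -445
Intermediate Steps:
G(c) = -21 + 3*√(1 + c)
I = -426 (I = -21 + 27*(-21 + 3*√(1 + 3)) = -21 + 27*(-21 + 3*√4) = -21 + 27*(-21 + 3*2) = -21 + 27*(-21 + 6) = -21 + 27*(-15) = -21 - 405 = -426)
I - J(-62) = -426 - 1*19 = -426 - 19 = -445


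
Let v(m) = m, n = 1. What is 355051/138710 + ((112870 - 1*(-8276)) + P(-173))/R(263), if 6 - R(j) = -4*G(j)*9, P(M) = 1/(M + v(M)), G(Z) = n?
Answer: 2909699698391/1007866860 ≈ 2887.0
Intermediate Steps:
G(Z) = 1
P(M) = 1/(2*M) (P(M) = 1/(M + M) = 1/(2*M))
R(j) = 42 (R(j) = 6 - (-4*1)*9 = 6 - (-4)*9 = 6 - 1*(-36) = 6 + 36 = 42)
355051/138710 + ((112870 - 1*(-8276)) + P(-173))/R(263) = 355051/138710 + ((112870 - 1*(-8276)) + (1/2)/(-173))/42 = 355051*(1/138710) + ((112870 + 8276) + (1/2)*(-1/173))*(1/42) = 355051/138710 + (121146 - 1/346)*(1/42) = 355051/138710 + (41916515/346)*(1/42) = 355051/138710 + 41916515/14532 = 2909699698391/1007866860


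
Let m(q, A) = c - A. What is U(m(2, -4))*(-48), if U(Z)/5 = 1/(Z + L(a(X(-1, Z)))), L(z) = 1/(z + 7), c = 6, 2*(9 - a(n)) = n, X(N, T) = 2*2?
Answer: -1120/47 ≈ -23.830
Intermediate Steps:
X(N, T) = 4
a(n) = 9 - n/2
L(z) = 1/(7 + z)
m(q, A) = 6 - A
U(Z) = 5/(1/14 + Z) (U(Z) = 5/(Z + 1/(7 + (9 - ½*4))) = 5/(Z + 1/(7 + (9 - 2))) = 5/(Z + 1/(7 + 7)) = 5/(Z + 1/14) = 5/(1/14 + Z))
U(m(2, -4))*(-48) = (70/(1 + 14*(6 - 1*(-4))))*(-48) = (70/(1 + 14*(6 + 4)))*(-48) = (70/(1 + 14*10))*(-48) = (70/(1 + 140))*(-48) = (70/141)*(-48) = -1120/47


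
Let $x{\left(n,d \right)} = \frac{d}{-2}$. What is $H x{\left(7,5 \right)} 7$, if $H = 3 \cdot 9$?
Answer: $- \frac{945}{2} \approx -472.5$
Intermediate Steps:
$H = 27$
$x{\left(n,d \right)} = - \frac{d}{2}$ ($x{\left(n,d \right)} = d \left(- \frac{1}{2}\right) = - \frac{d}{2}$)
$H x{\left(7,5 \right)} 7 = 27 \left(\left(- \frac{1}{2}\right) 5\right) 7 = 27 \left(- \frac{5}{2}\right) 7 = \left(- \frac{135}{2}\right) 7 = - \frac{945}{2}$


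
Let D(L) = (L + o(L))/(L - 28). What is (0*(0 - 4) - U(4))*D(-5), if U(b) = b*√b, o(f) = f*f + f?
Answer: 40/11 ≈ 3.6364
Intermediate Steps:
o(f) = f + f² (o(f) = f² + f = f + f²)
U(b) = b^(3/2)
D(L) = (L + L*(1 + L))/(-28 + L) (D(L) = (L + L*(1 + L))/(L - 28) = (L + L*(1 + L))/(-28 + L))
(0*(0 - 4) - U(4))*D(-5) = (0*(0 - 4) - 4^(3/2))*(-5*(2 - 5)/(-28 - 5)) = (0*(-4) - 1*8)*(-5*(-3)/(-33)) = (0 - 8)*(-5*(-1/33)*(-3)) = -8*(-5/11) = 40/11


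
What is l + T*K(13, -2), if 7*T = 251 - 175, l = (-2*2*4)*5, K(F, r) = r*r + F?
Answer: 732/7 ≈ 104.57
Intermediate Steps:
K(F, r) = F + r**2 (K(F, r) = r**2 + F = F + r**2)
l = -80 (l = -4*4*5 = -16*5 = -80)
T = 76/7 (T = (251 - 175)/7 = (1/7)*76 = 76/7 ≈ 10.857)
l + T*K(13, -2) = -80 + 76*(13 + (-2)**2)/7 = -80 + 76*(13 + 4)/7 = -80 + (76/7)*17 = -80 + 1292/7 = 732/7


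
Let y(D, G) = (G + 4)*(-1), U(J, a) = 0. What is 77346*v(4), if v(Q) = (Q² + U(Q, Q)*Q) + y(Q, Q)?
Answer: 618768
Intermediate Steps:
y(D, G) = -4 - G (y(D, G) = (4 + G)*(-1) = -4 - G)
v(Q) = -4 + Q² - Q (v(Q) = (Q² + 0*Q) + (-4 - Q) = (Q² + 0) + (-4 - Q) = Q² + (-4 - Q) = -4 + Q² - Q)
77346*v(4) = 77346*(-4 + 4² - 1*4) = 77346*(-4 + 16 - 4) = 77346*8 = 618768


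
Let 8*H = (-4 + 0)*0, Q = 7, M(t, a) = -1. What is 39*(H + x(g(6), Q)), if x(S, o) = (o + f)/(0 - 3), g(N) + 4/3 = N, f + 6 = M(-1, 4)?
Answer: 0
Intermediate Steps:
f = -7 (f = -6 - 1 = -7)
g(N) = -4/3 + N
x(S, o) = 7/3 - o/3 (x(S, o) = (o - 7)/(0 - 3) = (-7 + o)/(-3) = (-7 + o)*(-⅓) = 7/3 - o/3)
H = 0 (H = ((-4 + 0)*0)/8 = (-4*0)/8 = (⅛)*0 = 0)
39*(H + x(g(6), Q)) = 39*(0 + (7/3 - ⅓*7)) = 39*(0 + (7/3 - 7/3)) = 39*(0 + 0) = 39*0 = 0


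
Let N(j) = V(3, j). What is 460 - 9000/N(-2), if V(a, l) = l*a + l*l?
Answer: 4960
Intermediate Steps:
V(a, l) = l² + a*l (V(a, l) = a*l + l² = l² + a*l)
N(j) = j*(3 + j)
460 - 9000/N(-2) = 460 - 9000/((-2*(3 - 2))) = 460 - 9000/((-2*1)) = 460 - 9000/(-2) = 460 - 9000*(-1)/2 = 460 - 120*(-75/2) = 460 + 4500 = 4960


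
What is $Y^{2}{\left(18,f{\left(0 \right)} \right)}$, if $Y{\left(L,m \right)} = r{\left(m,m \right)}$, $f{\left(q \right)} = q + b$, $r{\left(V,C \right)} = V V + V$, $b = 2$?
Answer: $36$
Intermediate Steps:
$r{\left(V,C \right)} = V + V^{2}$ ($r{\left(V,C \right)} = V^{2} + V = V + V^{2}$)
$f{\left(q \right)} = 2 + q$ ($f{\left(q \right)} = q + 2 = 2 + q$)
$Y{\left(L,m \right)} = m \left(1 + m\right)$
$Y^{2}{\left(18,f{\left(0 \right)} \right)} = \left(\left(2 + 0\right) \left(1 + \left(2 + 0\right)\right)\right)^{2} = \left(2 \left(1 + 2\right)\right)^{2} = \left(2 \cdot 3\right)^{2} = 6^{2} = 36$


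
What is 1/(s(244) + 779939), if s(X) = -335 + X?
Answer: 1/779848 ≈ 1.2823e-6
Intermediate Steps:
1/(s(244) + 779939) = 1/((-335 + 244) + 779939) = 1/(-91 + 779939) = 1/779848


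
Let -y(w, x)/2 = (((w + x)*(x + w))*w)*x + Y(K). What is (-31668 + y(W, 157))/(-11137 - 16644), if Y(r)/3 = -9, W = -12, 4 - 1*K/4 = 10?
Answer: -79190586/27781 ≈ -2850.5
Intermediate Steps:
K = -24 (K = 16 - 4*10 = 16 - 40 = -24)
Y(r) = -27 (Y(r) = 3*(-9) = -27)
y(w, x) = 54 - 2*w*x*(w + x)**2 (y(w, x) = -2*((((w + x)*(x + w))*w)*x - 27) = -2*((((w + x)*(w + x))*w)*x - 27) = -2*(((w + x)**2*w)*x - 27) = -2*((w*(w + x)**2)*x - 27) = -2*(w*x*(w + x)**2 - 27) = -2*(-27 + w*x*(w + x)**2) = 54 - 2*w*x*(w + x)**2)
(-31668 + y(W, 157))/(-11137 - 16644) = (-31668 + (54 - 2*(-12)*157*(-12 + 157)**2))/(-11137 - 16644) = (-31668 + (54 - 2*(-12)*157*145**2))/(-27781) = (-31668 + (54 - 2*(-12)*157*21025))*(-1/27781) = (-31668 + (54 + 79222200))*(-1/27781) = (-31668 + 79222254)*(-1/27781) = 79190586*(-1/27781) = -79190586/27781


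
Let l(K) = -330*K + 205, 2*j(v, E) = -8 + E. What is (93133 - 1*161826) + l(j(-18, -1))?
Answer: -67003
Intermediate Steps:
j(v, E) = -4 + E/2 (j(v, E) = (-8 + E)/2 = -4 + E/2)
l(K) = 205 - 330*K
(93133 - 1*161826) + l(j(-18, -1)) = (93133 - 1*161826) + (205 - 330*(-4 + (1/2)*(-1))) = (93133 - 161826) + (205 - 330*(-4 - 1/2)) = -68693 + (205 - 330*(-9/2)) = -68693 + (205 + 1485) = -68693 + 1690 = -67003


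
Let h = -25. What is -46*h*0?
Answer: 0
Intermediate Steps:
-46*h*0 = -46*(-25)*0 = 1150*0 = 0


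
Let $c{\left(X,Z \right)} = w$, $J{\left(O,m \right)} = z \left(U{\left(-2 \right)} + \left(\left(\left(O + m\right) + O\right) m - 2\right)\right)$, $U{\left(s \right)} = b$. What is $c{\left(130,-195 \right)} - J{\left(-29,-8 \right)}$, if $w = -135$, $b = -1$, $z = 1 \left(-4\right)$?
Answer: $1965$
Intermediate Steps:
$z = -4$
$U{\left(s \right)} = -1$
$J{\left(O,m \right)} = 12 - 4 m \left(m + 2 O\right)$ ($J{\left(O,m \right)} = - 4 \left(-1 + \left(\left(\left(O + m\right) + O\right) m - 2\right)\right) = - 4 \left(-1 + \left(\left(m + 2 O\right) m - 2\right)\right) = - 4 \left(-1 + \left(m \left(m + 2 O\right) - 2\right)\right) = - 4 \left(-1 + \left(-2 + m \left(m + 2 O\right)\right)\right) = - 4 \left(-3 + m \left(m + 2 O\right)\right) = 12 - 4 m \left(m + 2 O\right)$)
$c{\left(X,Z \right)} = -135$
$c{\left(130,-195 \right)} - J{\left(-29,-8 \right)} = -135 - \left(12 - 4 \left(-8\right)^{2} - \left(-232\right) \left(-8\right)\right) = -135 - \left(12 - 256 - 1856\right) = -135 - -2100 = -135 + 2100 = 1965$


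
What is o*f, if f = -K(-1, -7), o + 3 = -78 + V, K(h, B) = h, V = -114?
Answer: -195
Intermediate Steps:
o = -195 (o = -3 + (-78 - 114) = -3 - 192 = -195)
f = 1 (f = -1*(-1) = 1)
o*f = -195*1 = -195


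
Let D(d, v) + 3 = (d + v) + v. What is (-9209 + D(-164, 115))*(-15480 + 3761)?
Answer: 107181974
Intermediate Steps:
D(d, v) = -3 + d + 2*v (D(d, v) = -3 + ((d + v) + v) = -3 + (d + 2*v) = -3 + d + 2*v)
(-9209 + D(-164, 115))*(-15480 + 3761) = (-9209 + (-3 - 164 + 2*115))*(-15480 + 3761) = (-9209 + (-3 - 164 + 230))*(-11719) = (-9209 + 63)*(-11719) = -9146*(-11719) = 107181974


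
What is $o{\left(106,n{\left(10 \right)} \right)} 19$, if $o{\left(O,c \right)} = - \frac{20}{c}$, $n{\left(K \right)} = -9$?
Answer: $\frac{380}{9} \approx 42.222$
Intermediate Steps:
$o{\left(106,n{\left(10 \right)} \right)} 19 = - \frac{20}{-9} \cdot 19 = \left(-20\right) \left(- \frac{1}{9}\right) 19 = \frac{20}{9} \cdot 19 = \frac{380}{9}$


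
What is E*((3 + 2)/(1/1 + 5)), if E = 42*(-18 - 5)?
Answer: -805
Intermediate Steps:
E = -966 (E = 42*(-23) = -966)
E*((3 + 2)/(1/1 + 5)) = -966*(3 + 2)/(1/1 + 5) = -4830/(1*1 + 5) = -4830/(1 + 5) = -4830/6 = -966*⅚ = -805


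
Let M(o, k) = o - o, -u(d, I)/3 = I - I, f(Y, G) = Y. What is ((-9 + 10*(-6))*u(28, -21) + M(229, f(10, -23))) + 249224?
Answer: 249224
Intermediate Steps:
u(d, I) = 0 (u(d, I) = -3*(I - I) = -3*0 = 0)
M(o, k) = 0
((-9 + 10*(-6))*u(28, -21) + M(229, f(10, -23))) + 249224 = ((-9 + 10*(-6))*0 + 0) + 249224 = ((-9 - 60)*0 + 0) + 249224 = (-69*0 + 0) + 249224 = (0 + 0) + 249224 = 0 + 249224 = 249224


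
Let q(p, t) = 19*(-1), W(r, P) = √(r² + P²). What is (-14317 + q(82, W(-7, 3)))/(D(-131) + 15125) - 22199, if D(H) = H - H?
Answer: -335774211/15125 ≈ -22200.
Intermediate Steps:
W(r, P) = √(P² + r²)
q(p, t) = -19
D(H) = 0
(-14317 + q(82, W(-7, 3)))/(D(-131) + 15125) - 22199 = (-14317 - 19)/(0 + 15125) - 22199 = -14336/15125 - 22199 = -335774211/15125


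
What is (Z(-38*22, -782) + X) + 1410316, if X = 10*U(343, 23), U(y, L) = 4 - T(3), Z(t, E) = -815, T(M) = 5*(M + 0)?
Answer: 1409391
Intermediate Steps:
T(M) = 5*M
U(y, L) = -11 (U(y, L) = 4 - 5*3 = 4 - 1*15 = 4 - 15 = -11)
X = -110 (X = 10*(-11) = -110)
(Z(-38*22, -782) + X) + 1410316 = (-815 - 110) + 1410316 = -925 + 1410316 = 1409391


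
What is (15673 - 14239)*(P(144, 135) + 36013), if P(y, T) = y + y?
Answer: 52055634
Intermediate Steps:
P(y, T) = 2*y
(15673 - 14239)*(P(144, 135) + 36013) = (15673 - 14239)*(2*144 + 36013) = 1434*(288 + 36013) = 1434*36301 = 52055634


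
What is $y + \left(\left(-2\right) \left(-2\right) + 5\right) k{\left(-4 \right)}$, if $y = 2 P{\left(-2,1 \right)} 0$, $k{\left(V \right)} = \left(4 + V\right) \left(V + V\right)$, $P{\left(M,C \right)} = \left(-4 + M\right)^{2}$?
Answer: $0$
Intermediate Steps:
$k{\left(V \right)} = 2 V \left(4 + V\right)$ ($k{\left(V \right)} = \left(4 + V\right) 2 V = 2 V \left(4 + V\right)$)
$y = 0$ ($y = 2 \left(-4 - 2\right)^{2} \cdot 0 = 2 \left(-6\right)^{2} \cdot 0 = 2 \cdot 36 \cdot 0 = 72 \cdot 0 = 0$)
$y + \left(\left(-2\right) \left(-2\right) + 5\right) k{\left(-4 \right)} = 0 + \left(\left(-2\right) \left(-2\right) + 5\right) 2 \left(-4\right) \left(4 - 4\right) = 0 + \left(4 + 5\right) 2 \left(-4\right) 0 = 0 + 9 \cdot 0 = 0 + 0 = 0$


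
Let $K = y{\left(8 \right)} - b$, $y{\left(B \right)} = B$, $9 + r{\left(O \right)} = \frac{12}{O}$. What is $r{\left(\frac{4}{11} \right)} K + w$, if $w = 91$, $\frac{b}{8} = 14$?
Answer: $-2405$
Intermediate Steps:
$r{\left(O \right)} = -9 + \frac{12}{O}$
$b = 112$ ($b = 8 \cdot 14 = 112$)
$K = -104$ ($K = 8 - 112 = -104$)
$r{\left(\frac{4}{11} \right)} K + w = \left(-9 + \frac{12}{4 \cdot \frac{1}{11}}\right) \left(-104\right) + 91 = \left(-9 + \frac{12}{\frac{4}{11}}\right) \left(-104\right) + 91 = \left(-9 + 12 \cdot \frac{11}{4}\right) \left(-104\right) + 91 = \left(-9 + 33\right) \left(-104\right) + 91 = 24 \left(-104\right) + 91 = -2496 + 91 = -2405$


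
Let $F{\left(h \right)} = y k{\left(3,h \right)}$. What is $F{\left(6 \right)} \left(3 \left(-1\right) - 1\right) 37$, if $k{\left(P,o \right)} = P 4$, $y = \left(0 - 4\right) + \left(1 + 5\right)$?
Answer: $-3552$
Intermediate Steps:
$y = 2$ ($y = -4 + 6 = 2$)
$k{\left(P,o \right)} = 4 P$
$F{\left(h \right)} = 24$ ($F{\left(h \right)} = 2 \cdot 4 \cdot 3 = 2 \cdot 12 = 24$)
$F{\left(6 \right)} \left(3 \left(-1\right) - 1\right) 37 = 24 \left(3 \left(-1\right) - 1\right) 37 = 24 \left(-3 - 1\right) 37 = 24 \left(-4\right) 37 = \left(-96\right) 37 = -3552$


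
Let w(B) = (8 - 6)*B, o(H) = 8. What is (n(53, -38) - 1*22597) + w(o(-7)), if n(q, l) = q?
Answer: -22528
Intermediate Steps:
w(B) = 2*B
(n(53, -38) - 1*22597) + w(o(-7)) = (53 - 1*22597) + 2*8 = (53 - 22597) + 16 = -22544 + 16 = -22528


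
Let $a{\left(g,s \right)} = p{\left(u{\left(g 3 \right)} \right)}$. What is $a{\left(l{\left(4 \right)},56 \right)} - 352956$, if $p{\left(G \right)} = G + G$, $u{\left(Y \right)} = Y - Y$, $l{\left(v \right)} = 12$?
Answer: $-352956$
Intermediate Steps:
$u{\left(Y \right)} = 0$
$p{\left(G \right)} = 2 G$
$a{\left(g,s \right)} = 0$ ($a{\left(g,s \right)} = 2 \cdot 0 = 0$)
$a{\left(l{\left(4 \right)},56 \right)} - 352956 = 0 - 352956 = -352956$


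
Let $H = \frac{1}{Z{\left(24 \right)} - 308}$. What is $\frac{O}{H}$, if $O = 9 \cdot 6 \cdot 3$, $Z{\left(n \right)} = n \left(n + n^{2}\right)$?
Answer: $2282904$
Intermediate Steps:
$H = \frac{1}{14092}$ ($H = \frac{1}{24^{2} \left(1 + 24\right) - 308} = \frac{1}{576 \cdot 25 - 308} = \frac{1}{14400 - 308} = \frac{1}{14092} \approx 7.0962 \cdot 10^{-5}$)
$O = 162$ ($O = 54 \cdot 3 = 162$)
$\frac{O}{H} = 162 \frac{1}{\frac{1}{14092}} = 162 \cdot 14092 = 2282904$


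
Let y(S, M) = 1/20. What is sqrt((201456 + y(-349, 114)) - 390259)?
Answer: I*sqrt(18880295)/10 ≈ 434.51*I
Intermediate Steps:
y(S, M) = 1/20
sqrt((201456 + y(-349, 114)) - 390259) = sqrt((201456 + 1/20) - 390259) = sqrt(4029121/20 - 390259) = sqrt(-3776059/20) = I*sqrt(18880295)/10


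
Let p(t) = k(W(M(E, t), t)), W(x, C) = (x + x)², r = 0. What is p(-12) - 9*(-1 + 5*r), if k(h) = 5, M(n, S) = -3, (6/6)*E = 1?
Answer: 14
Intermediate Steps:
E = 1
W(x, C) = 4*x² (W(x, C) = (2*x)² = 4*x²)
p(t) = 5
p(-12) - 9*(-1 + 5*r) = 5 - 9*(-1 + 5*0) = 5 - 9*(-1 + 0) = 5 - 9*(-1) = 5 + 9 = 14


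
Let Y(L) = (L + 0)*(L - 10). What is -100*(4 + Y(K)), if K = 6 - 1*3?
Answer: 1700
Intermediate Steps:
K = 3 (K = 6 - 3 = 3)
Y(L) = L*(-10 + L)
-100*(4 + Y(K)) = -100*(4 + 3*(-10 + 3)) = -100*(4 + 3*(-7)) = -100*(4 - 21) = -100*(-17) = 1700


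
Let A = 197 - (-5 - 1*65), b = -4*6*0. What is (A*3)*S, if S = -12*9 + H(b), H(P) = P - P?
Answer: -86508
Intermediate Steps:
b = 0 (b = -24*0 = 0)
H(P) = 0
A = 267 (A = 197 - (-5 - 65) = 197 - 1*(-70) = 197 + 70 = 267)
S = -108 (S = -12*9 + 0 = -108 + 0 = -108)
(A*3)*S = (267*3)*(-108) = 801*(-108) = -86508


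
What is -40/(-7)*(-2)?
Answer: -80/7 ≈ -11.429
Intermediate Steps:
-40/(-7)*(-2) = -40*(-1)/7*(-2) = -4*(-10/7)*(-2) = (40/7)*(-2) = -80/7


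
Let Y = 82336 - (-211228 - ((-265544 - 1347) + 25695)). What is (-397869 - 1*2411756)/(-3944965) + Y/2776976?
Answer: 100110639014/136938414073 ≈ 0.73106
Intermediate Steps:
Y = 52368 (Y = 82336 - (-211228 - (-266891 + 25695)) = 82336 - (-211228 - 1*(-241196)) = 82336 - (-211228 + 241196) = 82336 - 1*29968 = 82336 - 29968 = 52368)
(-397869 - 1*2411756)/(-3944965) + Y/2776976 = (-397869 - 1*2411756)/(-3944965) + 52368/2776976 = (-397869 - 2411756)*(-1/3944965) + 52368*(1/2776976) = -2809625*(-1/3944965) + 3273/173561 = 561925/788993 + 3273/173561 = 100110639014/136938414073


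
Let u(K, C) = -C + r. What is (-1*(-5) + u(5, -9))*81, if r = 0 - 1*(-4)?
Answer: 1458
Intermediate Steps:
r = 4 (r = 0 + 4 = 4)
u(K, C) = 4 - C (u(K, C) = -C + 4 = 4 - C)
(-1*(-5) + u(5, -9))*81 = (-1*(-5) + (4 - 1*(-9)))*81 = (5 + (4 + 9))*81 = (5 + 13)*81 = 18*81 = 1458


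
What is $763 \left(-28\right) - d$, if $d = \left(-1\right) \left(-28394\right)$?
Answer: $-49758$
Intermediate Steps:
$d = 28394$
$763 \left(-28\right) - d = 763 \left(-28\right) - 28394 = -21364 - 28394 = -49758$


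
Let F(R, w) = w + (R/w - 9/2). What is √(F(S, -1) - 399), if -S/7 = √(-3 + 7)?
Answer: I*√1562/2 ≈ 19.761*I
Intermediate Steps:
S = -14 (S = -7*√(-3 + 7) = -7*√4 = -7*2 = -14)
F(R, w) = -9/2 + w + R/w (F(R, w) = w + (R/w - 9*½) = w + (R/w - 9/2) = w + (-9/2 + R/w) = -9/2 + w + R/w)
√(F(S, -1) - 399) = √((-9/2 - 1 - 14/(-1)) - 399) = √((-9/2 - 1 - 14*(-1)) - 399) = √((-9/2 - 1 + 14) - 399) = √(17/2 - 399) = √(-781/2) = I*√1562/2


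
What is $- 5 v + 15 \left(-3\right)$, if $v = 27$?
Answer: $-180$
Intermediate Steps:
$- 5 v + 15 \left(-3\right) = \left(-5\right) 27 + 15 \left(-3\right) = -135 - 45 = -180$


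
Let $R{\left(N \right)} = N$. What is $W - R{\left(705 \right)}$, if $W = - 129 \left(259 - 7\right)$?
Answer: $-33213$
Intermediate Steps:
$W = -32508$ ($W = \left(-129\right) 252 = -32508$)
$W - R{\left(705 \right)} = -32508 - 705 = -33213$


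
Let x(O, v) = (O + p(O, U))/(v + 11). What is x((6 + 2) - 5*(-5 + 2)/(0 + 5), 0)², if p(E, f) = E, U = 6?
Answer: 4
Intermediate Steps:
x(O, v) = 2*O/(11 + v) (x(O, v) = (O + O)/(v + 11) = (2*O)/(11 + v) = 2*O/(11 + v))
x((6 + 2) - 5*(-5 + 2)/(0 + 5), 0)² = (2*((6 + 2) - 5*(-5 + 2)/(0 + 5))/(11 + 0))² = (2*(8 - (-15)/5)/11)² = (2*(8 - (-15)/5)*(1/11))² = (2*(8 - 5*(-⅗))*(1/11))² = (2*(8 + 3)*(1/11))² = (2*11*(1/11))² = 2² = 4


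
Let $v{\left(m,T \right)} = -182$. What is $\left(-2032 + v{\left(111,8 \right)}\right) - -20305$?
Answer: $18091$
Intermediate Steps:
$\left(-2032 + v{\left(111,8 \right)}\right) - -20305 = \left(-2032 - 182\right) - -20305 = -2214 + 20305 = 18091$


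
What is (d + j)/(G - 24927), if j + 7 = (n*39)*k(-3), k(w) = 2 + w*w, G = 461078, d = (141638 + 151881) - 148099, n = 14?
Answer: 151419/436151 ≈ 0.34717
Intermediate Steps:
d = 145420 (d = 293519 - 148099 = 145420)
k(w) = 2 + w²
j = 5999 (j = -7 + (14*39)*(2 + (-3)²) = -7 + 546*(2 + 9) = -7 + 546*11 = -7 + 6006 = 5999)
(d + j)/(G - 24927) = (145420 + 5999)/(461078 - 24927) = 151419/436151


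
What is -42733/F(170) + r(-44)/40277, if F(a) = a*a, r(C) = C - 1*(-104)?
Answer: -1719423041/1164005300 ≈ -1.4772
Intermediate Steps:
r(C) = 104 + C (r(C) = C + 104 = 104 + C)
F(a) = a²
-42733/F(170) + r(-44)/40277 = -42733/(170²) + (104 - 44)/40277 = -42733/28900 + 60*(1/40277) = -42733*1/28900 + 60/40277 = -42733/28900 + 60/40277 = -1719423041/1164005300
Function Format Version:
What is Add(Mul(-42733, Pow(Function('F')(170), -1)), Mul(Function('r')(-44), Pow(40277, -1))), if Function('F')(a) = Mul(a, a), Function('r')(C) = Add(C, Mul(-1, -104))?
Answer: Rational(-1719423041, 1164005300) ≈ -1.4772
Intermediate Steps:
Function('r')(C) = Add(104, C) (Function('r')(C) = Add(C, 104) = Add(104, C))
Function('F')(a) = Pow(a, 2)
Add(Mul(-42733, Pow(Function('F')(170), -1)), Mul(Function('r')(-44), Pow(40277, -1))) = Add(Mul(-42733, Pow(Pow(170, 2), -1)), Mul(Add(104, -44), Pow(40277, -1))) = Add(Mul(-42733, Pow(28900, -1)), Mul(60, Rational(1, 40277))) = Add(Mul(-42733, Rational(1, 28900)), Rational(60, 40277)) = Add(Rational(-42733, 28900), Rational(60, 40277)) = Rational(-1719423041, 1164005300)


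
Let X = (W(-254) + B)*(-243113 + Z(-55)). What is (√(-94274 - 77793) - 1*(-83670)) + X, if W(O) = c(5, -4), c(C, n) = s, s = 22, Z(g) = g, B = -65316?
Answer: 15877495062 + I*√172067 ≈ 1.5877e+10 + 414.81*I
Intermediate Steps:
c(C, n) = 22
W(O) = 22
X = 15877411392 (X = (22 - 65316)*(-243113 - 55) = -65294*(-243168) = 15877411392)
(√(-94274 - 77793) - 1*(-83670)) + X = (√(-94274 - 77793) - 1*(-83670)) + 15877411392 = (√(-172067) + 83670) + 15877411392 = (I*√172067 + 83670) + 15877411392 = (83670 + I*√172067) + 15877411392 = 15877495062 + I*√172067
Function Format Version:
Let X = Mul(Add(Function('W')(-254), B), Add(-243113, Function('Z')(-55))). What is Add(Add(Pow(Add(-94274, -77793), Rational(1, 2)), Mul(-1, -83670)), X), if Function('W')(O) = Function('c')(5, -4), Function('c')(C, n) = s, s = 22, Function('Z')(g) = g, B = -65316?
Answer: Add(15877495062, Mul(I, Pow(172067, Rational(1, 2)))) ≈ Add(1.5877e+10, Mul(414.81, I))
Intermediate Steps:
Function('c')(C, n) = 22
Function('W')(O) = 22
X = 15877411392 (X = Mul(Add(22, -65316), Add(-243113, -55)) = Mul(-65294, -243168) = 15877411392)
Add(Add(Pow(Add(-94274, -77793), Rational(1, 2)), Mul(-1, -83670)), X) = Add(Add(Pow(Add(-94274, -77793), Rational(1, 2)), Mul(-1, -83670)), 15877411392) = Add(Add(Pow(-172067, Rational(1, 2)), 83670), 15877411392) = Add(Add(Mul(I, Pow(172067, Rational(1, 2))), 83670), 15877411392) = Add(Add(83670, Mul(I, Pow(172067, Rational(1, 2)))), 15877411392) = Add(15877495062, Mul(I, Pow(172067, Rational(1, 2))))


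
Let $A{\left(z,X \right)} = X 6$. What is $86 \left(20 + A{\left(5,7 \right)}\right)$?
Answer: $5332$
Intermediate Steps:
$A{\left(z,X \right)} = 6 X$
$86 \left(20 + A{\left(5,7 \right)}\right) = 86 \left(20 + 6 \cdot 7\right) = 86 \left(20 + 42\right) = 86 \cdot 62 = 5332$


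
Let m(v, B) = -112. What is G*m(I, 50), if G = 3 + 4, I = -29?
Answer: -784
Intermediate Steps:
G = 7
G*m(I, 50) = 7*(-112) = -784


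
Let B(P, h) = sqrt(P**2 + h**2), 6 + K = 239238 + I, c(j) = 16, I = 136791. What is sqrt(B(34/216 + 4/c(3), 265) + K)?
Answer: sqrt(30457863 + 3*sqrt(51194146))/9 ≈ 613.42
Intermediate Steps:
K = 376023 (K = -6 + (239238 + 136791) = -6 + 376029 = 376023)
sqrt(B(34/216 + 4/c(3), 265) + K) = sqrt(sqrt((34/216 + 4/16)**2 + 265**2) + 376023) = sqrt(sqrt((34*(1/216) + 4*(1/16))**2 + 70225) + 376023) = sqrt(sqrt((17/108 + 1/4)**2 + 70225) + 376023) = sqrt(sqrt((11/27)**2 + 70225) + 376023) = sqrt(sqrt(121/729 + 70225) + 376023) = sqrt(sqrt(51194146/729) + 376023) = sqrt(sqrt(51194146)/27 + 376023) = sqrt(376023 + sqrt(51194146)/27)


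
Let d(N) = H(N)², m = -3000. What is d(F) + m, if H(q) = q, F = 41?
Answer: -1319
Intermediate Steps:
d(N) = N²
d(F) + m = 41² - 3000 = 1681 - 3000 = -1319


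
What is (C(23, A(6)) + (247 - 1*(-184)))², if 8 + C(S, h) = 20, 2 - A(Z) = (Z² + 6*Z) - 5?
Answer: 196249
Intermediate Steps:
A(Z) = 7 - Z² - 6*Z (A(Z) = 2 - ((Z² + 6*Z) - 5) = 2 - (-5 + Z² + 6*Z) = 2 + (5 - Z² - 6*Z) = 7 - Z² - 6*Z)
C(S, h) = 12 (C(S, h) = -8 + 20 = 12)
(C(23, A(6)) + (247 - 1*(-184)))² = (12 + (247 - 1*(-184)))² = (12 + (247 + 184))² = (12 + 431)² = 443² = 196249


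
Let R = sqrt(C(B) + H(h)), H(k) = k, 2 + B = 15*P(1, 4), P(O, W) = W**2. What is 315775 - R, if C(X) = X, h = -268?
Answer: 315775 - I*sqrt(30) ≈ 3.1578e+5 - 5.4772*I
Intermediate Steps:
B = 238 (B = -2 + 15*4**2 = -2 + 15*16 = -2 + 240 = 238)
R = I*sqrt(30) (R = sqrt(238 - 268) = sqrt(-30) = I*sqrt(30) ≈ 5.4772*I)
315775 - R = 315775 - I*sqrt(30)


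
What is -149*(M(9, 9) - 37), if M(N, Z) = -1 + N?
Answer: 4321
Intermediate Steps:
-149*(M(9, 9) - 37) = -149*((-1 + 9) - 37) = -149*(8 - 37) = -149*(-29) = 4321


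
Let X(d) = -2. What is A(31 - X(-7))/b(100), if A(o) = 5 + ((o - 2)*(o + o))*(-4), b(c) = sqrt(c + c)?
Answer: -8179*sqrt(2)/20 ≈ -578.34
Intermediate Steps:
b(c) = sqrt(2)*sqrt(c) (b(c) = sqrt(2*c) = sqrt(2)*sqrt(c))
A(o) = 5 - 8*o*(-2 + o) (A(o) = 5 + ((-2 + o)*(2*o))*(-4) = 5 + (2*o*(-2 + o))*(-4) = 5 - 8*o*(-2 + o))
A(31 - X(-7))/b(100) = (5 - 8*(31 - 1*(-2))**2 + 16*(31 - 1*(-2)))/((sqrt(2)*sqrt(100))) = (5 - 8*(31 + 2)**2 + 16*(31 + 2))/((sqrt(2)*10)) = (5 - 8*33**2 + 16*33)/((10*sqrt(2))) = (5 - 8*1089 + 528)*(sqrt(2)/20) = (5 - 8712 + 528)*(sqrt(2)/20) = -8179*sqrt(2)/20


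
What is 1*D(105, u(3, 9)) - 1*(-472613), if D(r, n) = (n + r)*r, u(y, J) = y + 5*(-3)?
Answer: 482378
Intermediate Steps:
u(y, J) = -15 + y (u(y, J) = y - 15 = -15 + y)
D(r, n) = r*(n + r)
1*D(105, u(3, 9)) - 1*(-472613) = 1*(105*((-15 + 3) + 105)) - 1*(-472613) = 1*(105*(-12 + 105)) + 472613 = 1*(105*93) + 472613 = 1*9765 + 472613 = 9765 + 472613 = 482378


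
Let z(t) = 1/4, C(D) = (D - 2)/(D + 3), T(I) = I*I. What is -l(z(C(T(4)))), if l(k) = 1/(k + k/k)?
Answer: -⅘ ≈ -0.80000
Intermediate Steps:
T(I) = I²
C(D) = (-2 + D)/(3 + D)
z(t) = ¼
l(k) = 1/(1 + k) (l(k) = 1/(k + 1) = 1/(1 + k))
-l(z(C(T(4)))) = -1/(1 + ¼) = -1/5/4 = -1*⅘ = -⅘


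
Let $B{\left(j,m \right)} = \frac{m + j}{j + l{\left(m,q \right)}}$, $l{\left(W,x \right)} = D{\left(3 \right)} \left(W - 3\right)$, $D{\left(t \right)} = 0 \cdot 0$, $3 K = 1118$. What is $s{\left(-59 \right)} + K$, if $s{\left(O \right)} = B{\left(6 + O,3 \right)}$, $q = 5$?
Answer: $\frac{59404}{159} \approx 373.61$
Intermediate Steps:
$K = \frac{1118}{3}$ ($K = \frac{1}{3} \cdot 1118 = \frac{1118}{3} \approx 372.67$)
$D{\left(t \right)} = 0$
$l{\left(W,x \right)} = 0$ ($l{\left(W,x \right)} = 0 \left(W - 3\right) = 0 \left(-3 + W\right) = 0$)
$B{\left(j,m \right)} = \frac{j + m}{j}$ ($B{\left(j,m \right)} = \frac{m + j}{j + 0} = \frac{j + m}{j}$)
$s{\left(O \right)} = \frac{9 + O}{6 + O}$ ($s{\left(O \right)} = \frac{\left(6 + O\right) + 3}{6 + O} = \frac{9 + O}{6 + O}$)
$s{\left(-59 \right)} + K = \frac{9 - 59}{6 - 59} + \frac{1118}{3} = \frac{1}{-53} \left(-50\right) + \frac{1118}{3} = \left(- \frac{1}{53}\right) \left(-50\right) + \frac{1118}{3} = \frac{50}{53} + \frac{1118}{3} = \frac{59404}{159}$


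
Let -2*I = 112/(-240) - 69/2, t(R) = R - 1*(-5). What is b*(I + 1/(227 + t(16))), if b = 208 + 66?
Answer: 8912261/1860 ≈ 4791.5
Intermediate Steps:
t(R) = 5 + R (t(R) = R + 5 = 5 + R)
I = 1049/60 (I = -(112/(-240) - 69/2)/2 = -(112*(-1/240) - 69*½)/2 = -(-7/15 - 69/2)/2 = -½*(-1049/30) = 1049/60 ≈ 17.483)
b = 274
b*(I + 1/(227 + t(16))) = 274*(1049/60 + 1/(227 + (5 + 16))) = 274*(1049/60 + 1/(227 + 21)) = 274*(1049/60 + 1/248) = 274*(65053/3720) = 8912261/1860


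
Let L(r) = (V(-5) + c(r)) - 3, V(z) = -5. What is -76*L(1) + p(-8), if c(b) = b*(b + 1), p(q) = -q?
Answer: 464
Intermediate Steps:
c(b) = b*(1 + b)
L(r) = -8 + r*(1 + r) (L(r) = (-5 + r*(1 + r)) - 3 = -8 + r*(1 + r))
-76*L(1) + p(-8) = -76*(-8 + 1*(1 + 1)) - 1*(-8) = -76*(-8 + 1*2) + 8 = -76*(-8 + 2) + 8 = -76*(-6) + 8 = 456 + 8 = 464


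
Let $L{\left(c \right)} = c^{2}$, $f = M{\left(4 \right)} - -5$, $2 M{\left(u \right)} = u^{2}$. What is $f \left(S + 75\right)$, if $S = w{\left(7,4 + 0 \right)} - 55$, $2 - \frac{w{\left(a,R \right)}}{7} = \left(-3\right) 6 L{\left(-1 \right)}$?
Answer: $2080$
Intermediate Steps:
$M{\left(u \right)} = \frac{u^{2}}{2}$
$f = 13$ ($f = \frac{4^{2}}{2} - -5 = \frac{1}{2} \cdot 16 + 5 = 8 + 5 = 13$)
$w{\left(a,R \right)} = 140$ ($w{\left(a,R \right)} = 14 - 7 \left(-3\right) 6 \left(-1\right)^{2} = 14 - 7 \left(\left(-18\right) 1\right) = 14 - -126 = 14 + 126 = 140$)
$S = 85$ ($S = 140 - 55 = 85$)
$f \left(S + 75\right) = 13 \left(85 + 75\right) = 13 \cdot 160 = 2080$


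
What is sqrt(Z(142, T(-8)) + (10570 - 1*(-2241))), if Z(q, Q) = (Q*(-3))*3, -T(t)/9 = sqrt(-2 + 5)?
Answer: sqrt(12811 + 81*sqrt(3)) ≈ 113.80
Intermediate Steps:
T(t) = -9*sqrt(3) (T(t) = -9*sqrt(-2 + 5) = -9*sqrt(3))
Z(q, Q) = -9*Q (Z(q, Q) = -3*Q*3 = -9*Q)
sqrt(Z(142, T(-8)) + (10570 - 1*(-2241))) = sqrt(-(-81)*sqrt(3) + (10570 - 1*(-2241))) = sqrt(81*sqrt(3) + (10570 + 2241)) = sqrt(81*sqrt(3) + 12811) = sqrt(12811 + 81*sqrt(3))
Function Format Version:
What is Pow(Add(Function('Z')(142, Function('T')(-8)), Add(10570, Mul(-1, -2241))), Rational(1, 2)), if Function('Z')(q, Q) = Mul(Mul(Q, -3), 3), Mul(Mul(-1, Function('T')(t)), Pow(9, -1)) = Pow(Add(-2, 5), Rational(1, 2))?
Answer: Pow(Add(12811, Mul(81, Pow(3, Rational(1, 2)))), Rational(1, 2)) ≈ 113.80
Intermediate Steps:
Function('T')(t) = Mul(-9, Pow(3, Rational(1, 2))) (Function('T')(t) = Mul(-9, Pow(Add(-2, 5), Rational(1, 2))) = Mul(-9, Pow(3, Rational(1, 2))))
Function('Z')(q, Q) = Mul(-9, Q) (Function('Z')(q, Q) = Mul(Mul(-3, Q), 3) = Mul(-9, Q))
Pow(Add(Function('Z')(142, Function('T')(-8)), Add(10570, Mul(-1, -2241))), Rational(1, 2)) = Pow(Add(Mul(-9, Mul(-9, Pow(3, Rational(1, 2)))), Add(10570, Mul(-1, -2241))), Rational(1, 2)) = Pow(Add(Mul(81, Pow(3, Rational(1, 2))), Add(10570, 2241)), Rational(1, 2)) = Pow(Add(Mul(81, Pow(3, Rational(1, 2))), 12811), Rational(1, 2)) = Pow(Add(12811, Mul(81, Pow(3, Rational(1, 2)))), Rational(1, 2))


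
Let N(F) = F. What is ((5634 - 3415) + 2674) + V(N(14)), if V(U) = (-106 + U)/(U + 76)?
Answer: 220139/45 ≈ 4892.0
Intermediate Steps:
V(U) = (-106 + U)/(76 + U)
((5634 - 3415) + 2674) + V(N(14)) = ((5634 - 3415) + 2674) + (-106 + 14)/(76 + 14) = (2219 + 2674) - 92/90 = 4893 + (1/90)*(-92) = 4893 - 46/45 = 220139/45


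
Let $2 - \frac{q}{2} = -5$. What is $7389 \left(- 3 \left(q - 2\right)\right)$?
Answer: $-266004$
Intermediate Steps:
$q = 14$ ($q = 4 - -10 = 4 + 10 = 14$)
$7389 \left(- 3 \left(q - 2\right)\right) = 7389 \left(- 3 \left(14 - 2\right)\right) = 7389 \left(\left(-3\right) 12\right) = 7389 \left(-36\right) = -266004$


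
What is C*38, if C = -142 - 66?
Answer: -7904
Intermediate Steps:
C = -208
C*38 = -208*38 = -7904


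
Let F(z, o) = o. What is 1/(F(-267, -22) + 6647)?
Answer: 1/6625 ≈ 0.00015094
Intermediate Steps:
1/(F(-267, -22) + 6647) = 1/(-22 + 6647) = 1/6625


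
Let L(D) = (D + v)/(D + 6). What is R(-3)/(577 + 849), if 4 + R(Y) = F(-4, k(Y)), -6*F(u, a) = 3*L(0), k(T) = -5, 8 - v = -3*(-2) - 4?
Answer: -9/2852 ≈ -0.0031557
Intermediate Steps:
v = 6 (v = 8 - (-3*(-2) - 4) = 8 - (6 - 4) = 8 - 1*2 = 8 - 2 = 6)
L(D) = 1 (L(D) = (D + 6)/(D + 6) = (6 + D)/(6 + D) = 1)
F(u, a) = -1/2
R(Y) = -9/2 (R(Y) = -4 - 1/2 = -9/2)
R(-3)/(577 + 849) = -9/(2*(577 + 849)) = -9/2/1426 = -9/2*1/1426 = -9/2852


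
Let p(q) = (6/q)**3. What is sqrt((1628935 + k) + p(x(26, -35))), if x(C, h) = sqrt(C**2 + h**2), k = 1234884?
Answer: sqrt(10349271966019 + 216*sqrt(1901))/1901 ≈ 1692.3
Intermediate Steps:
p(q) = 216/q**3
sqrt((1628935 + k) + p(x(26, -35))) = sqrt((1628935 + 1234884) + 216/(sqrt(26**2 + (-35)**2))**3) = sqrt(2863819 + 216/(sqrt(676 + 1225))**3) = sqrt(2863819 + 216/(sqrt(1901))**3) = sqrt(2863819 + 216*(sqrt(1901)/3613801)) = sqrt(2863819 + 216*sqrt(1901)/3613801)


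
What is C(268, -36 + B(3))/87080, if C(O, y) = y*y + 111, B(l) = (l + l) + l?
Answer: 3/311 ≈ 0.0096463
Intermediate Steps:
B(l) = 3*l (B(l) = 2*l + l = 3*l)
C(O, y) = 111 + y² (C(O, y) = y² + 111 = 111 + y²)
C(268, -36 + B(3))/87080 = (111 + (-36 + 3*3)²)/87080 = (111 + (-36 + 9)²)*(1/87080) = (111 + (-27)²)*(1/87080) = (111 + 729)*(1/87080) = 840*(1/87080) = 3/311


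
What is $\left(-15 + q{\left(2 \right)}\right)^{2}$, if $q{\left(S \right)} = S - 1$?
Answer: $196$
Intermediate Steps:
$q{\left(S \right)} = -1 + S$ ($q{\left(S \right)} = S - 1 = -1 + S$)
$\left(-15 + q{\left(2 \right)}\right)^{2} = \left(-15 + \left(-1 + 2\right)\right)^{2} = \left(-15 + 1\right)^{2} = \left(-14\right)^{2} = 196$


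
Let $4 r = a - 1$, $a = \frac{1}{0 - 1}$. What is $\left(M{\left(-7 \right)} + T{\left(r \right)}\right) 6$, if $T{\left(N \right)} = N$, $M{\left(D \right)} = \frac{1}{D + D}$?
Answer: $- \frac{24}{7} \approx -3.4286$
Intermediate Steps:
$M{\left(D \right)} = \frac{1}{2 D}$
$a = -1$ ($a = \frac{1}{-1} = -1$)
$r = - \frac{1}{2}$ ($r = \frac{-1 - 1}{4} = \frac{1}{4} \left(-2\right) = - \frac{1}{2} \approx -0.5$)
$\left(M{\left(-7 \right)} + T{\left(r \right)}\right) 6 = \left(\frac{1}{2 \left(-7\right)} - \frac{1}{2}\right) 6 = \left(\frac{1}{2} \left(- \frac{1}{7}\right) - \frac{1}{2}\right) 6 = \left(- \frac{1}{14} - \frac{1}{2}\right) 6 = \left(- \frac{4}{7}\right) 6 = - \frac{24}{7}$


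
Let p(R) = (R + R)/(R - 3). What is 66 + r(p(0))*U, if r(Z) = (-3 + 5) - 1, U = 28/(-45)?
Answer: 2942/45 ≈ 65.378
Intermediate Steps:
p(R) = 2*R/(-3 + R) (p(R) = (2*R)/(-3 + R) = 2*R/(-3 + R))
U = -28/45 (U = 28*(-1/45) = -28/45 ≈ -0.62222)
r(Z) = 1 (r(Z) = 2 - 1 = 1)
66 + r(p(0))*U = 66 + 1*(-28/45) = 66 - 28/45 = 2942/45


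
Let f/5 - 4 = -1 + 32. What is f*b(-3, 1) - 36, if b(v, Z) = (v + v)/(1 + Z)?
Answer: -561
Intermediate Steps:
f = 175 (f = 20 + 5*(-1 + 32) = 20 + 5*31 = 20 + 155 = 175)
b(v, Z) = 2*v/(1 + Z) (b(v, Z) = (2*v)/(1 + Z) = 2*v/(1 + Z))
f*b(-3, 1) - 36 = 175*(2*(-3)/(1 + 1)) - 36 = 175*(2*(-3)/2) - 36 = 175*(2*(-3)*(½)) - 36 = 175*(-3) - 36 = -525 - 36 = -561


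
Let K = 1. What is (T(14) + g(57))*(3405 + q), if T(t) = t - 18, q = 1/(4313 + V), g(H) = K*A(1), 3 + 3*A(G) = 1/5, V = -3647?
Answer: -2267731/135 ≈ -16798.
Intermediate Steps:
A(G) = -14/15 (A(G) = -1 + (⅓)/5 = -1 + (⅓)*(⅕) = -1 + 1/15 = -14/15)
g(H) = -14/15 (g(H) = 1*(-14/15) = -14/15)
q = 1/666 (q = 1/(4313 - 3647) = 1/666 ≈ 0.0015015)
T(t) = -18 + t
(T(14) + g(57))*(3405 + q) = ((-18 + 14) - 14/15)*(3405 + 1/666) = (-4 - 14/15)*(2267731/666) = -74/15*2267731/666 = -2267731/135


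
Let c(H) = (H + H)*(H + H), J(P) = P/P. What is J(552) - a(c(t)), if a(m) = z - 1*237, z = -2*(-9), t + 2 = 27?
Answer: 220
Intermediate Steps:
t = 25 (t = -2 + 27 = 25)
z = 18
J(P) = 1
c(H) = 4*H² (c(H) = (2*H)*(2*H) = 4*H²)
a(m) = -219 (a(m) = 18 - 1*237 = 18 - 237 = -219)
J(552) - a(c(t)) = 1 - 1*(-219) = 1 + 219 = 220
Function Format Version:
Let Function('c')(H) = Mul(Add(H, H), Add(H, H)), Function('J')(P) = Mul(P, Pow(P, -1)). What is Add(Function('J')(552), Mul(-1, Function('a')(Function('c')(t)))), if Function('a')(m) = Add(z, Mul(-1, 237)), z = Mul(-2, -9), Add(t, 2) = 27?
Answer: 220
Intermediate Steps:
t = 25 (t = Add(-2, 27) = 25)
z = 18
Function('J')(P) = 1
Function('c')(H) = Mul(4, Pow(H, 2)) (Function('c')(H) = Mul(Mul(2, H), Mul(2, H)) = Mul(4, Pow(H, 2)))
Function('a')(m) = -219 (Function('a')(m) = Add(18, Mul(-1, 237)) = Add(18, -237) = -219)
Add(Function('J')(552), Mul(-1, Function('a')(Function('c')(t)))) = Add(1, Mul(-1, -219)) = Add(1, 219) = 220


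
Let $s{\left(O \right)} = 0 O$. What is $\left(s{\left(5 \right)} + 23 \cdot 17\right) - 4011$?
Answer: $-3620$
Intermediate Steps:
$s{\left(O \right)} = 0$
$\left(s{\left(5 \right)} + 23 \cdot 17\right) - 4011 = \left(0 + 23 \cdot 17\right) - 4011 = \left(0 + 391\right) - 4011 = 391 - 4011 = -3620$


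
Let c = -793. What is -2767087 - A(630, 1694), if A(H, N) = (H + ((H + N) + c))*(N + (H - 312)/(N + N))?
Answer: -10889072373/1694 ≈ -6.4280e+6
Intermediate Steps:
A(H, N) = (N + (-312 + H)/(2*N))*(-793 + N + 2*H) (A(H, N) = (H + ((H + N) - 793))*(N + (H - 312)/(N + N)) = (H + (-793 + H + N))*(N + (-312 + H)/((2*N))) = (-793 + N + 2*H)*(N + (-312 + H)*(1/(2*N))) = (-793 + N + 2*H)*(N + (-312 + H)/(2*N)) = (N + (-312 + H)/(2*N))*(-793 + N + 2*H))
-2767087 - A(630, 1694) = -2767087 - (247416 - 1417*630 + 2*630² + 1694*(-312 + 630 - 1586*1694 + 2*1694² + 4*630*1694))/(2*1694) = -2767087 - (247416 - 892710 + 2*396900 + 1694*(-312 + 630 - 2686684 + 2*2869636 + 4268880))/(2*1694) = -2767087 - (247416 - 892710 + 793800 + 1694*(-312 + 630 - 2686684 + 5739272 + 4268880))/(2*1694) = -2767087 - (247416 - 892710 + 793800 + 1694*7321786)/(2*1694) = -2767087 - (247416 - 892710 + 793800 + 12403105484)/(2*1694) = -2767087 - 12403253990/(2*1694) = -2767087 - 1*6201626995/1694 = -2767087 - 6201626995/1694 = -10889072373/1694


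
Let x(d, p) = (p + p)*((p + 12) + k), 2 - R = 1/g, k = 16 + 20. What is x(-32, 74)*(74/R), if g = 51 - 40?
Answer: 14697584/21 ≈ 6.9989e+5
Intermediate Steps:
k = 36
g = 11
R = 21/11 (R = 2 - 1/11 = 21/11 ≈ 1.9091)
x(d, p) = 2*p*(48 + p) (x(d, p) = (p + p)*((p + 12) + 36) = (2*p)*((12 + p) + 36) = (2*p)*(48 + p) = 2*p*(48 + p))
x(-32, 74)*(74/R) = (2*74*(48 + 74))*(74/(21/11)) = (2*74*122)*(74*(11/21)) = 18056*(814/21) = 14697584/21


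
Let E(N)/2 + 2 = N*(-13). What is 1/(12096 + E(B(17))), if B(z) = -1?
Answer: 1/12118 ≈ 8.2522e-5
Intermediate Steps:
E(N) = -4 - 26*N (E(N) = -4 + 2*(N*(-13)) = -4 + 2*(-13*N) = -4 - 26*N)
1/(12096 + E(B(17))) = 1/(12096 + (-4 - 26*(-1))) = 1/(12096 + (-4 + 26)) = 1/(12096 + 22) = 1/12118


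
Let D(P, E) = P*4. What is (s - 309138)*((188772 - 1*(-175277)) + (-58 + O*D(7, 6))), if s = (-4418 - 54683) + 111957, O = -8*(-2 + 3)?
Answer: -93226934294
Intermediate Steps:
D(P, E) = 4*P
O = -8 (O = -8*1 = -8)
s = 52856 (s = -59101 + 111957 = 52856)
(s - 309138)*((188772 - 1*(-175277)) + (-58 + O*D(7, 6))) = (52856 - 309138)*((188772 - 1*(-175277)) + (-58 - 32*7)) = -256282*((188772 + 175277) + (-58 - 8*28)) = -256282*(364049 + (-58 - 224)) = -256282*(364049 - 282) = -256282*363767 = -93226934294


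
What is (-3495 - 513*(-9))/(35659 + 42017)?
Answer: 187/12946 ≈ 0.014445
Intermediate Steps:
(-3495 - 513*(-9))/(35659 + 42017) = (-3495 + 4617)/77676 = 1122*(1/77676) = 187/12946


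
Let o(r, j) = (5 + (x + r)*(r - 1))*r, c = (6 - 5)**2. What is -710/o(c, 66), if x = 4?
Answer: -142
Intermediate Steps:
c = 1 (c = 1**2 = 1)
o(r, j) = r*(5 + (-1 + r)*(4 + r)) (o(r, j) = (5 + (4 + r)*(r - 1))*r = (5 + (4 + r)*(-1 + r))*r = (5 + (-1 + r)*(4 + r))*r = r*(5 + (-1 + r)*(4 + r)))
-710/o(c, 66) = -710/(1 + 1**2 + 3*1) = -710/(1 + 1 + 3) = -710/(1*5) = -710/5 = -710*1/5 = -142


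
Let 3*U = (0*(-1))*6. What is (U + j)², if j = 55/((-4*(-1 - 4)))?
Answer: 121/16 ≈ 7.5625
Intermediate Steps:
U = 0 (U = ((0*(-1))*6)/3 = (0*6)/3 = (⅓)*0 = 0)
j = 11/4 (j = 55/((-4*(-5))) = 55/20 = 55*(1/20) = 11/4 ≈ 2.7500)
(U + j)² = (0 + 11/4)² = (11/4)² = 121/16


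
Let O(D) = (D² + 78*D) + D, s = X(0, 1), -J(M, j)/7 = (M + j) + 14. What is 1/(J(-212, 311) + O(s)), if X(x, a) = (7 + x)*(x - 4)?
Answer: -1/2219 ≈ -0.00045065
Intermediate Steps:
X(x, a) = (-4 + x)*(7 + x) (X(x, a) = (7 + x)*(-4 + x) = (-4 + x)*(7 + x))
J(M, j) = -98 - 7*M - 7*j (J(M, j) = -7*((M + j) + 14) = -7*(14 + M + j) = -98 - 7*M - 7*j)
s = -28 (s = -28 + 0² + 3*0 = -28 + 0 + 0 = -28)
O(D) = D² + 79*D
1/(J(-212, 311) + O(s)) = 1/((-98 - 7*(-212) - 7*311) - 28*(79 - 28)) = 1/((-98 + 1484 - 2177) - 28*51) = 1/(-791 - 1428) = 1/(-2219) = -1/2219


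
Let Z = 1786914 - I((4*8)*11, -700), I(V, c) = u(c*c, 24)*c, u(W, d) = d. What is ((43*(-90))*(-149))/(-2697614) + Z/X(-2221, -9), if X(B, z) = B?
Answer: -2433502416813/2995700347 ≈ -812.33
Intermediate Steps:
I(V, c) = 24*c
Z = 1803714 (Z = 1786914 - 24*(-700) = 1786914 - 1*(-16800) = 1786914 + 16800 = 1803714)
((43*(-90))*(-149))/(-2697614) + Z/X(-2221, -9) = ((43*(-90))*(-149))/(-2697614) + 1803714/(-2221) = -3870*(-149)*(-1/2697614) + 1803714*(-1/2221) = 576630*(-1/2697614) - 1803714/2221 = -288315/1348807 - 1803714/2221 = -2433502416813/2995700347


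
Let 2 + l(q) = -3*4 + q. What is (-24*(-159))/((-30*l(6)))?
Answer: 159/10 ≈ 15.900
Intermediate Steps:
l(q) = -14 + q (l(q) = -2 + (-3*4 + q) = -2 + (-12 + q) = -14 + q)
(-24*(-159))/((-30*l(6))) = (-24*(-159))/((-30*(-14 + 6))) = 3816/((-30*(-8))) = 3816/240 = 3816*(1/240) = 159/10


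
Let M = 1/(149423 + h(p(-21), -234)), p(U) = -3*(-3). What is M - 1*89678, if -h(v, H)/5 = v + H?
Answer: -13500843543/150548 ≈ -89678.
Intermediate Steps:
p(U) = 9
h(v, H) = -5*H - 5*v (h(v, H) = -5*(v + H) = -5*(H + v) = -5*H - 5*v)
M = 1/150548 (M = 1/(149423 + (-5*(-234) - 5*9)) = 1/(149423 + (1170 - 45)) = 1/(149423 + 1125) = 1/150548 ≈ 6.6424e-6)
M - 1*89678 = 1/150548 - 1*89678 = 1/150548 - 89678 = -13500843543/150548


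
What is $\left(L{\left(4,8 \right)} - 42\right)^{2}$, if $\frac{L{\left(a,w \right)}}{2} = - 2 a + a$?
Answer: $2500$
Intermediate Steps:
$L{\left(a,w \right)} = - 2 a$ ($L{\left(a,w \right)} = 2 \left(- 2 a + a\right) = 2 \left(- a\right) = - 2 a$)
$\left(L{\left(4,8 \right)} - 42\right)^{2} = \left(\left(-2\right) 4 - 42\right)^{2} = \left(-8 - 42\right)^{2} = \left(-50\right)^{2} = 2500$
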